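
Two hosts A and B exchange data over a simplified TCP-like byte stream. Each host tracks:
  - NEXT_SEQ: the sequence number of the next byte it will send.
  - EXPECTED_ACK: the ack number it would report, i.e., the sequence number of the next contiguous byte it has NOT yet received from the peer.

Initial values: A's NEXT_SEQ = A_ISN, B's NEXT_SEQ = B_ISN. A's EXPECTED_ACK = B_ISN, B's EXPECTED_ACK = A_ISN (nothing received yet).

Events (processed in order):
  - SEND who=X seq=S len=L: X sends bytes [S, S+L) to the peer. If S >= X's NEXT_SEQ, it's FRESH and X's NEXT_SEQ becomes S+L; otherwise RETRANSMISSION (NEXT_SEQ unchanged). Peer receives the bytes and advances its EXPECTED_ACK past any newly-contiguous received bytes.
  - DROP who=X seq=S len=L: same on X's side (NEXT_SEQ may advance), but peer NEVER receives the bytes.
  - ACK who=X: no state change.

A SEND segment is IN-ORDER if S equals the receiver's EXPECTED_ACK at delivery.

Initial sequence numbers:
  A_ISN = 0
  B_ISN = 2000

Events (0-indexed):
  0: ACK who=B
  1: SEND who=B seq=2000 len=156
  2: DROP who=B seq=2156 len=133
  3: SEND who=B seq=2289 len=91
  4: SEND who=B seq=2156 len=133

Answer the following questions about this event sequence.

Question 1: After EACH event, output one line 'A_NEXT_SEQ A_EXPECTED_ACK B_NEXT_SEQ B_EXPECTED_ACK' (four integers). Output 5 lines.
0 2000 2000 0
0 2156 2156 0
0 2156 2289 0
0 2156 2380 0
0 2380 2380 0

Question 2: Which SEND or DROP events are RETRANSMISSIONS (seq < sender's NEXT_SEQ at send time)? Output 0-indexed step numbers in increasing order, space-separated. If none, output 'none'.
Answer: 4

Derivation:
Step 1: SEND seq=2000 -> fresh
Step 2: DROP seq=2156 -> fresh
Step 3: SEND seq=2289 -> fresh
Step 4: SEND seq=2156 -> retransmit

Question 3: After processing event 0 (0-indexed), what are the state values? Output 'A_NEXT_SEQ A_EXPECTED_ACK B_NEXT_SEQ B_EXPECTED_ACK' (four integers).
After event 0: A_seq=0 A_ack=2000 B_seq=2000 B_ack=0

0 2000 2000 0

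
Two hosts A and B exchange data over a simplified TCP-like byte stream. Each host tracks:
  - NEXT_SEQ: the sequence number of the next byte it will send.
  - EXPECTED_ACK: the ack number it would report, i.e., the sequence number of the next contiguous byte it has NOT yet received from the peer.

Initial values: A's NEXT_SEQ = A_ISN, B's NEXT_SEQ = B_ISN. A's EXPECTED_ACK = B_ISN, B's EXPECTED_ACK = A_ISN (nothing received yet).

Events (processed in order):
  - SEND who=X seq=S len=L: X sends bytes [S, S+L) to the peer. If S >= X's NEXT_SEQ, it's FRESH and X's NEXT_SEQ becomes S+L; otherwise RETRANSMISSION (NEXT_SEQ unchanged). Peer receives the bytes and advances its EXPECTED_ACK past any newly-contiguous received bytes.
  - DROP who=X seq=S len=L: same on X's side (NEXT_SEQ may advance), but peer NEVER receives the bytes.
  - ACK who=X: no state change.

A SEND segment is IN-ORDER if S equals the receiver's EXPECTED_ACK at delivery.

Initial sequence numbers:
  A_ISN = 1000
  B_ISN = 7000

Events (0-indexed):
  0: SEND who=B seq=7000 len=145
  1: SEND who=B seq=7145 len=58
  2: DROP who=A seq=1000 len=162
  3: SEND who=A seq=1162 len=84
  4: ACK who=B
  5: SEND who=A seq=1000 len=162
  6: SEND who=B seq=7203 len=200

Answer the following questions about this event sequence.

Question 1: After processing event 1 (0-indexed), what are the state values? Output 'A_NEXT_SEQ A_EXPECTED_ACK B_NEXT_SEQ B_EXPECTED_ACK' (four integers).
After event 0: A_seq=1000 A_ack=7145 B_seq=7145 B_ack=1000
After event 1: A_seq=1000 A_ack=7203 B_seq=7203 B_ack=1000

1000 7203 7203 1000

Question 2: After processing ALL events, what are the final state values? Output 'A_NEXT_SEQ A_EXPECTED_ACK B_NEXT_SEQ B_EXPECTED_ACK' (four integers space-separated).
After event 0: A_seq=1000 A_ack=7145 B_seq=7145 B_ack=1000
After event 1: A_seq=1000 A_ack=7203 B_seq=7203 B_ack=1000
After event 2: A_seq=1162 A_ack=7203 B_seq=7203 B_ack=1000
After event 3: A_seq=1246 A_ack=7203 B_seq=7203 B_ack=1000
After event 4: A_seq=1246 A_ack=7203 B_seq=7203 B_ack=1000
After event 5: A_seq=1246 A_ack=7203 B_seq=7203 B_ack=1246
After event 6: A_seq=1246 A_ack=7403 B_seq=7403 B_ack=1246

Answer: 1246 7403 7403 1246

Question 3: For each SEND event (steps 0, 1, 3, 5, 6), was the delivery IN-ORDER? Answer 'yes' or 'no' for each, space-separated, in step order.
Answer: yes yes no yes yes

Derivation:
Step 0: SEND seq=7000 -> in-order
Step 1: SEND seq=7145 -> in-order
Step 3: SEND seq=1162 -> out-of-order
Step 5: SEND seq=1000 -> in-order
Step 6: SEND seq=7203 -> in-order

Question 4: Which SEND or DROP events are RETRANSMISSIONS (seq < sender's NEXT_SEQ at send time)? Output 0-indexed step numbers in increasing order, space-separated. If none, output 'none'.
Answer: 5

Derivation:
Step 0: SEND seq=7000 -> fresh
Step 1: SEND seq=7145 -> fresh
Step 2: DROP seq=1000 -> fresh
Step 3: SEND seq=1162 -> fresh
Step 5: SEND seq=1000 -> retransmit
Step 6: SEND seq=7203 -> fresh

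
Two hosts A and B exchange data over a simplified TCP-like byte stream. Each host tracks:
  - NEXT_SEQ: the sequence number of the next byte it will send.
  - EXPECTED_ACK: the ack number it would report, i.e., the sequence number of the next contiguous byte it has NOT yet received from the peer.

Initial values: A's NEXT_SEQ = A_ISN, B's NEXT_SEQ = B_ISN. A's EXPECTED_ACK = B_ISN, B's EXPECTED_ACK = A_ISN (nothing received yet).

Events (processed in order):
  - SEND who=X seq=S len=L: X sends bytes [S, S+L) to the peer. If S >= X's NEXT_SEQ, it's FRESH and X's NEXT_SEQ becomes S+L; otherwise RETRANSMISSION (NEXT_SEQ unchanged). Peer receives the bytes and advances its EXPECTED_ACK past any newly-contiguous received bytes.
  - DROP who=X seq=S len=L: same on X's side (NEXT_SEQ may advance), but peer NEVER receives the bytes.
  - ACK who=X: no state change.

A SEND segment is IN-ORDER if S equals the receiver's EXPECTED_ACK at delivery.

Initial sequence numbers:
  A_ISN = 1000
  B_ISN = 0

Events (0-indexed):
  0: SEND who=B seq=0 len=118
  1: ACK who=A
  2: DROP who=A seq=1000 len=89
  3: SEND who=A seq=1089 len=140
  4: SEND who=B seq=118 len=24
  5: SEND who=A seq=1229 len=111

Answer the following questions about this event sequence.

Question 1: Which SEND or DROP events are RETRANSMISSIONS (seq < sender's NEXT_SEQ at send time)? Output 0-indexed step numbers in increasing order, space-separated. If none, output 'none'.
Step 0: SEND seq=0 -> fresh
Step 2: DROP seq=1000 -> fresh
Step 3: SEND seq=1089 -> fresh
Step 4: SEND seq=118 -> fresh
Step 5: SEND seq=1229 -> fresh

Answer: none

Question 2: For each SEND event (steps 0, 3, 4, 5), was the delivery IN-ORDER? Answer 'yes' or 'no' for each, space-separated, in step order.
Step 0: SEND seq=0 -> in-order
Step 3: SEND seq=1089 -> out-of-order
Step 4: SEND seq=118 -> in-order
Step 5: SEND seq=1229 -> out-of-order

Answer: yes no yes no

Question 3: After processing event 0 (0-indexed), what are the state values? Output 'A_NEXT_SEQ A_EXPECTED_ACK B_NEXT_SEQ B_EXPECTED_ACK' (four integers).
After event 0: A_seq=1000 A_ack=118 B_seq=118 B_ack=1000

1000 118 118 1000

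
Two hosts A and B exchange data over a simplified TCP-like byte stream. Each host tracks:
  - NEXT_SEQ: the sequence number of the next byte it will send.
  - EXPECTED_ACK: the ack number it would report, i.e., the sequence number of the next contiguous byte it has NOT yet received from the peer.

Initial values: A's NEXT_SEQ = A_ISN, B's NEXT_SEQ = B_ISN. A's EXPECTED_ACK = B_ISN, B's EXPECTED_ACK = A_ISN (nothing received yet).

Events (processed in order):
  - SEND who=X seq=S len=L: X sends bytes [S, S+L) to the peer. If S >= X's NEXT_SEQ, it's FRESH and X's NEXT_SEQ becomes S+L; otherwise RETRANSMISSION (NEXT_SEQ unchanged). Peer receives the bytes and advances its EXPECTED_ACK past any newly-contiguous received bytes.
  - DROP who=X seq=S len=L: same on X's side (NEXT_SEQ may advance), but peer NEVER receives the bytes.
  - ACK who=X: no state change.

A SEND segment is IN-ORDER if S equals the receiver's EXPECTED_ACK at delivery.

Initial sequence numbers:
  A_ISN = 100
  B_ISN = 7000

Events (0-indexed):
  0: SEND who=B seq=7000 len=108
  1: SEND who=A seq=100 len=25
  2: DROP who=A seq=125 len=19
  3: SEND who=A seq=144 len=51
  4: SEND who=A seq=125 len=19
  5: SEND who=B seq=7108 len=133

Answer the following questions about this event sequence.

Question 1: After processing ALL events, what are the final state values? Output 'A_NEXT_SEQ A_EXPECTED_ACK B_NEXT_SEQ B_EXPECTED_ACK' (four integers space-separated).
Answer: 195 7241 7241 195

Derivation:
After event 0: A_seq=100 A_ack=7108 B_seq=7108 B_ack=100
After event 1: A_seq=125 A_ack=7108 B_seq=7108 B_ack=125
After event 2: A_seq=144 A_ack=7108 B_seq=7108 B_ack=125
After event 3: A_seq=195 A_ack=7108 B_seq=7108 B_ack=125
After event 4: A_seq=195 A_ack=7108 B_seq=7108 B_ack=195
After event 5: A_seq=195 A_ack=7241 B_seq=7241 B_ack=195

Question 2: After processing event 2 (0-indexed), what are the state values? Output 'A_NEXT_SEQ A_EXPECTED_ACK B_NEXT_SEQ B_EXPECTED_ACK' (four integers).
After event 0: A_seq=100 A_ack=7108 B_seq=7108 B_ack=100
After event 1: A_seq=125 A_ack=7108 B_seq=7108 B_ack=125
After event 2: A_seq=144 A_ack=7108 B_seq=7108 B_ack=125

144 7108 7108 125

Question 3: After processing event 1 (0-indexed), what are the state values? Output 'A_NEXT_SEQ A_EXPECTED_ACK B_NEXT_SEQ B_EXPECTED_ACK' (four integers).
After event 0: A_seq=100 A_ack=7108 B_seq=7108 B_ack=100
After event 1: A_seq=125 A_ack=7108 B_seq=7108 B_ack=125

125 7108 7108 125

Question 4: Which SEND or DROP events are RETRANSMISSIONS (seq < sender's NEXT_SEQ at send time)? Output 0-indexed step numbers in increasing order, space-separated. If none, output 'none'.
Step 0: SEND seq=7000 -> fresh
Step 1: SEND seq=100 -> fresh
Step 2: DROP seq=125 -> fresh
Step 3: SEND seq=144 -> fresh
Step 4: SEND seq=125 -> retransmit
Step 5: SEND seq=7108 -> fresh

Answer: 4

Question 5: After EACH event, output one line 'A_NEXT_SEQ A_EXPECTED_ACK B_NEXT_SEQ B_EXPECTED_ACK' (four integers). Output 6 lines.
100 7108 7108 100
125 7108 7108 125
144 7108 7108 125
195 7108 7108 125
195 7108 7108 195
195 7241 7241 195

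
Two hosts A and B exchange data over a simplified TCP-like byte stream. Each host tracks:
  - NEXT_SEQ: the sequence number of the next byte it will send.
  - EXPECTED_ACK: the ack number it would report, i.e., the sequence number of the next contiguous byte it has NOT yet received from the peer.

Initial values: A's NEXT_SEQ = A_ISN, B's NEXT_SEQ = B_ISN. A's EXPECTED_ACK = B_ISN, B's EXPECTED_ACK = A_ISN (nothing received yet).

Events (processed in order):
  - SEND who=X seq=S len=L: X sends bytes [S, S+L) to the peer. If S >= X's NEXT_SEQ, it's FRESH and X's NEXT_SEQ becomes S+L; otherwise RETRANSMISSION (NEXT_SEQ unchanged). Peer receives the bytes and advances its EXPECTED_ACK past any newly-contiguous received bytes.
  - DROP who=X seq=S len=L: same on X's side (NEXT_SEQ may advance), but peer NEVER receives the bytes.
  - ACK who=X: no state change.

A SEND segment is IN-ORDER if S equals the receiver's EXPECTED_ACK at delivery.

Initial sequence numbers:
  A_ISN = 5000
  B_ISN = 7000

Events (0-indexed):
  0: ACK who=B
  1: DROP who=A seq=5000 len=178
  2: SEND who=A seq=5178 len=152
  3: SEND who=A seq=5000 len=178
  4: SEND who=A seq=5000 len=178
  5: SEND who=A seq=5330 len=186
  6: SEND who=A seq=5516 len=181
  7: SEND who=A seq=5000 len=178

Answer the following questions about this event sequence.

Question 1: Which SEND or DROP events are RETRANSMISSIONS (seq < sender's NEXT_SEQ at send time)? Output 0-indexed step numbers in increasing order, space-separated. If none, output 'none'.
Answer: 3 4 7

Derivation:
Step 1: DROP seq=5000 -> fresh
Step 2: SEND seq=5178 -> fresh
Step 3: SEND seq=5000 -> retransmit
Step 4: SEND seq=5000 -> retransmit
Step 5: SEND seq=5330 -> fresh
Step 6: SEND seq=5516 -> fresh
Step 7: SEND seq=5000 -> retransmit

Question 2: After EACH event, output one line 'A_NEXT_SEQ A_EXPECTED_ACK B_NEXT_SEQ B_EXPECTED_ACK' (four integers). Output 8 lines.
5000 7000 7000 5000
5178 7000 7000 5000
5330 7000 7000 5000
5330 7000 7000 5330
5330 7000 7000 5330
5516 7000 7000 5516
5697 7000 7000 5697
5697 7000 7000 5697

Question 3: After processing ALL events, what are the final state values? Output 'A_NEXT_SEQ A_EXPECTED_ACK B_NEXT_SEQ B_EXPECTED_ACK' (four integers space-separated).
After event 0: A_seq=5000 A_ack=7000 B_seq=7000 B_ack=5000
After event 1: A_seq=5178 A_ack=7000 B_seq=7000 B_ack=5000
After event 2: A_seq=5330 A_ack=7000 B_seq=7000 B_ack=5000
After event 3: A_seq=5330 A_ack=7000 B_seq=7000 B_ack=5330
After event 4: A_seq=5330 A_ack=7000 B_seq=7000 B_ack=5330
After event 5: A_seq=5516 A_ack=7000 B_seq=7000 B_ack=5516
After event 6: A_seq=5697 A_ack=7000 B_seq=7000 B_ack=5697
After event 7: A_seq=5697 A_ack=7000 B_seq=7000 B_ack=5697

Answer: 5697 7000 7000 5697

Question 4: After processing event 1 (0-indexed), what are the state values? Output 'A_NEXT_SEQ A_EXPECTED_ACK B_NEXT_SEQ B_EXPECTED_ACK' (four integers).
After event 0: A_seq=5000 A_ack=7000 B_seq=7000 B_ack=5000
After event 1: A_seq=5178 A_ack=7000 B_seq=7000 B_ack=5000

5178 7000 7000 5000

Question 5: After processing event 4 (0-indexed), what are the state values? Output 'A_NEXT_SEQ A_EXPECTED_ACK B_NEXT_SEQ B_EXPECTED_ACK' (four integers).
After event 0: A_seq=5000 A_ack=7000 B_seq=7000 B_ack=5000
After event 1: A_seq=5178 A_ack=7000 B_seq=7000 B_ack=5000
After event 2: A_seq=5330 A_ack=7000 B_seq=7000 B_ack=5000
After event 3: A_seq=5330 A_ack=7000 B_seq=7000 B_ack=5330
After event 4: A_seq=5330 A_ack=7000 B_seq=7000 B_ack=5330

5330 7000 7000 5330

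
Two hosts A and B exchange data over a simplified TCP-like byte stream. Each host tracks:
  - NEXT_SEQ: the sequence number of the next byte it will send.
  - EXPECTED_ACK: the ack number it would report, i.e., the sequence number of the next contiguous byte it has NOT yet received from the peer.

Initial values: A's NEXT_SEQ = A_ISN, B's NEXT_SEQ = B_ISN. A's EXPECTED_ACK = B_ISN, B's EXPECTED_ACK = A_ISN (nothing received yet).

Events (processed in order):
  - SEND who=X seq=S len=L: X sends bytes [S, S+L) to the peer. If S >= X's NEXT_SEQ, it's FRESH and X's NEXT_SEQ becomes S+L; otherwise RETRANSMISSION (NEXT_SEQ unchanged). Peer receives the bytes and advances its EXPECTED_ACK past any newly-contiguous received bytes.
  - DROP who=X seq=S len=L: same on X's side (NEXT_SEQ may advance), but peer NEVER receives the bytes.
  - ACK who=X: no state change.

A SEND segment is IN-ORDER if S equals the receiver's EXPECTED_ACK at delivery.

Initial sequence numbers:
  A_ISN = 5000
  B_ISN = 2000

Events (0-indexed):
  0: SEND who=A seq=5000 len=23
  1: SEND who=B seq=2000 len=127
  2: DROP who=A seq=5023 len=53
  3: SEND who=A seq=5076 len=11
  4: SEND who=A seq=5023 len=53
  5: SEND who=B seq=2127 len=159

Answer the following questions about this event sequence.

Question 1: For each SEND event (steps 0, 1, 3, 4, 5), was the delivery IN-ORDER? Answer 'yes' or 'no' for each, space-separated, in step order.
Step 0: SEND seq=5000 -> in-order
Step 1: SEND seq=2000 -> in-order
Step 3: SEND seq=5076 -> out-of-order
Step 4: SEND seq=5023 -> in-order
Step 5: SEND seq=2127 -> in-order

Answer: yes yes no yes yes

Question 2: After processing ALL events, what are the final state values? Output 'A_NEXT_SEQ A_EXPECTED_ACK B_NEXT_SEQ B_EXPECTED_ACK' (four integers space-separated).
Answer: 5087 2286 2286 5087

Derivation:
After event 0: A_seq=5023 A_ack=2000 B_seq=2000 B_ack=5023
After event 1: A_seq=5023 A_ack=2127 B_seq=2127 B_ack=5023
After event 2: A_seq=5076 A_ack=2127 B_seq=2127 B_ack=5023
After event 3: A_seq=5087 A_ack=2127 B_seq=2127 B_ack=5023
After event 4: A_seq=5087 A_ack=2127 B_seq=2127 B_ack=5087
After event 5: A_seq=5087 A_ack=2286 B_seq=2286 B_ack=5087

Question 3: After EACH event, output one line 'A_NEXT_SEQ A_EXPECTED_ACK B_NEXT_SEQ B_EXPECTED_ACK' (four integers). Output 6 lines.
5023 2000 2000 5023
5023 2127 2127 5023
5076 2127 2127 5023
5087 2127 2127 5023
5087 2127 2127 5087
5087 2286 2286 5087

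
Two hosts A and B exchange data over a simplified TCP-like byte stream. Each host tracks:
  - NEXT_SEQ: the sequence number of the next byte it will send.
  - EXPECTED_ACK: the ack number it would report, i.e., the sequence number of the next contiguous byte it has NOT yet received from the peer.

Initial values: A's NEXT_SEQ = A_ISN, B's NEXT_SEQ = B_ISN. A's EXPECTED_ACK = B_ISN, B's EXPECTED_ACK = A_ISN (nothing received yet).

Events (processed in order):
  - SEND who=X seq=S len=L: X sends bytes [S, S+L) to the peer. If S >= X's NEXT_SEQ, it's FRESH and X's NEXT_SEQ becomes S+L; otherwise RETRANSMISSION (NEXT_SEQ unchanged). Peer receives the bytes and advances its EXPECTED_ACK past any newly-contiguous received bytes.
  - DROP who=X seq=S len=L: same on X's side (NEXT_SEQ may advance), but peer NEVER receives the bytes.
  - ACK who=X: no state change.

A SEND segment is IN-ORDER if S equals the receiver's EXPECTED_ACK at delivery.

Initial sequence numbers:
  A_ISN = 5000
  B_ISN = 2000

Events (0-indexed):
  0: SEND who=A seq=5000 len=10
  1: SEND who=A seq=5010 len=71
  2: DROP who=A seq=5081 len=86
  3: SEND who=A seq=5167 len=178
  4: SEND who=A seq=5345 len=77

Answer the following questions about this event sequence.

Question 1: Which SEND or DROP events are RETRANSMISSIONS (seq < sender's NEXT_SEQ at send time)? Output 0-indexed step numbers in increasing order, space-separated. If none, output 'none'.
Step 0: SEND seq=5000 -> fresh
Step 1: SEND seq=5010 -> fresh
Step 2: DROP seq=5081 -> fresh
Step 3: SEND seq=5167 -> fresh
Step 4: SEND seq=5345 -> fresh

Answer: none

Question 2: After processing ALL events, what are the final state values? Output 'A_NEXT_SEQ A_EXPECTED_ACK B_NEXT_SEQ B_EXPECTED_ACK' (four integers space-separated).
Answer: 5422 2000 2000 5081

Derivation:
After event 0: A_seq=5010 A_ack=2000 B_seq=2000 B_ack=5010
After event 1: A_seq=5081 A_ack=2000 B_seq=2000 B_ack=5081
After event 2: A_seq=5167 A_ack=2000 B_seq=2000 B_ack=5081
After event 3: A_seq=5345 A_ack=2000 B_seq=2000 B_ack=5081
After event 4: A_seq=5422 A_ack=2000 B_seq=2000 B_ack=5081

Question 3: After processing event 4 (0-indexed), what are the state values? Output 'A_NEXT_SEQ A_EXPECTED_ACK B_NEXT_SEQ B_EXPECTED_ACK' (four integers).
After event 0: A_seq=5010 A_ack=2000 B_seq=2000 B_ack=5010
After event 1: A_seq=5081 A_ack=2000 B_seq=2000 B_ack=5081
After event 2: A_seq=5167 A_ack=2000 B_seq=2000 B_ack=5081
After event 3: A_seq=5345 A_ack=2000 B_seq=2000 B_ack=5081
After event 4: A_seq=5422 A_ack=2000 B_seq=2000 B_ack=5081

5422 2000 2000 5081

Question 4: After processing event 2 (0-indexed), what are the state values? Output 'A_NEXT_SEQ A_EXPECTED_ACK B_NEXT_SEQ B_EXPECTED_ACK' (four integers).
After event 0: A_seq=5010 A_ack=2000 B_seq=2000 B_ack=5010
After event 1: A_seq=5081 A_ack=2000 B_seq=2000 B_ack=5081
After event 2: A_seq=5167 A_ack=2000 B_seq=2000 B_ack=5081

5167 2000 2000 5081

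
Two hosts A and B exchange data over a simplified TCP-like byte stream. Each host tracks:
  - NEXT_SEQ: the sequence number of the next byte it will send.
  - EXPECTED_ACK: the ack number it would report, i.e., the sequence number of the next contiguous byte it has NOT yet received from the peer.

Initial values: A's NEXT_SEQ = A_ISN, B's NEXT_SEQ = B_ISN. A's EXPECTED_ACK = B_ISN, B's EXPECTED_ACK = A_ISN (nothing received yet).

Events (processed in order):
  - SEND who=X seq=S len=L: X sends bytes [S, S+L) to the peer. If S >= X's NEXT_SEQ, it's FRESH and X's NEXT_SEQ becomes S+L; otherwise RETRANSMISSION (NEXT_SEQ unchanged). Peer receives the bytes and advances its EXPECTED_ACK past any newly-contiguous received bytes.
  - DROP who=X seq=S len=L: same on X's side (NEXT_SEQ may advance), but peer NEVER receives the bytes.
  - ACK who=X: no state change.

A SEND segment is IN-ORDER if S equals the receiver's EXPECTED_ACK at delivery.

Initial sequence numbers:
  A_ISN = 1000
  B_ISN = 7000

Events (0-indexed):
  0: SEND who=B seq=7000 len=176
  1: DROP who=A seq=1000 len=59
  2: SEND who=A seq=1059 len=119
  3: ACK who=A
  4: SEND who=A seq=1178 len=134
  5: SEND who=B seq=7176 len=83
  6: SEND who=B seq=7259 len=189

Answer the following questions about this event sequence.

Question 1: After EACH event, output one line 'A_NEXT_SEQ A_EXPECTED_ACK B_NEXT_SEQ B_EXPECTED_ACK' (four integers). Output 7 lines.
1000 7176 7176 1000
1059 7176 7176 1000
1178 7176 7176 1000
1178 7176 7176 1000
1312 7176 7176 1000
1312 7259 7259 1000
1312 7448 7448 1000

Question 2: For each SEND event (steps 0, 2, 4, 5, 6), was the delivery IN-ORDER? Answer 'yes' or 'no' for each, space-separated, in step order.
Step 0: SEND seq=7000 -> in-order
Step 2: SEND seq=1059 -> out-of-order
Step 4: SEND seq=1178 -> out-of-order
Step 5: SEND seq=7176 -> in-order
Step 6: SEND seq=7259 -> in-order

Answer: yes no no yes yes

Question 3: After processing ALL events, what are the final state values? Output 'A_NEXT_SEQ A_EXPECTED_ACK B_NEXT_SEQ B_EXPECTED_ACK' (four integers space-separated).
After event 0: A_seq=1000 A_ack=7176 B_seq=7176 B_ack=1000
After event 1: A_seq=1059 A_ack=7176 B_seq=7176 B_ack=1000
After event 2: A_seq=1178 A_ack=7176 B_seq=7176 B_ack=1000
After event 3: A_seq=1178 A_ack=7176 B_seq=7176 B_ack=1000
After event 4: A_seq=1312 A_ack=7176 B_seq=7176 B_ack=1000
After event 5: A_seq=1312 A_ack=7259 B_seq=7259 B_ack=1000
After event 6: A_seq=1312 A_ack=7448 B_seq=7448 B_ack=1000

Answer: 1312 7448 7448 1000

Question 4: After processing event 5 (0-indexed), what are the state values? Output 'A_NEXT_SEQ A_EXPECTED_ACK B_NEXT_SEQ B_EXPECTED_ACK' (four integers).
After event 0: A_seq=1000 A_ack=7176 B_seq=7176 B_ack=1000
After event 1: A_seq=1059 A_ack=7176 B_seq=7176 B_ack=1000
After event 2: A_seq=1178 A_ack=7176 B_seq=7176 B_ack=1000
After event 3: A_seq=1178 A_ack=7176 B_seq=7176 B_ack=1000
After event 4: A_seq=1312 A_ack=7176 B_seq=7176 B_ack=1000
After event 5: A_seq=1312 A_ack=7259 B_seq=7259 B_ack=1000

1312 7259 7259 1000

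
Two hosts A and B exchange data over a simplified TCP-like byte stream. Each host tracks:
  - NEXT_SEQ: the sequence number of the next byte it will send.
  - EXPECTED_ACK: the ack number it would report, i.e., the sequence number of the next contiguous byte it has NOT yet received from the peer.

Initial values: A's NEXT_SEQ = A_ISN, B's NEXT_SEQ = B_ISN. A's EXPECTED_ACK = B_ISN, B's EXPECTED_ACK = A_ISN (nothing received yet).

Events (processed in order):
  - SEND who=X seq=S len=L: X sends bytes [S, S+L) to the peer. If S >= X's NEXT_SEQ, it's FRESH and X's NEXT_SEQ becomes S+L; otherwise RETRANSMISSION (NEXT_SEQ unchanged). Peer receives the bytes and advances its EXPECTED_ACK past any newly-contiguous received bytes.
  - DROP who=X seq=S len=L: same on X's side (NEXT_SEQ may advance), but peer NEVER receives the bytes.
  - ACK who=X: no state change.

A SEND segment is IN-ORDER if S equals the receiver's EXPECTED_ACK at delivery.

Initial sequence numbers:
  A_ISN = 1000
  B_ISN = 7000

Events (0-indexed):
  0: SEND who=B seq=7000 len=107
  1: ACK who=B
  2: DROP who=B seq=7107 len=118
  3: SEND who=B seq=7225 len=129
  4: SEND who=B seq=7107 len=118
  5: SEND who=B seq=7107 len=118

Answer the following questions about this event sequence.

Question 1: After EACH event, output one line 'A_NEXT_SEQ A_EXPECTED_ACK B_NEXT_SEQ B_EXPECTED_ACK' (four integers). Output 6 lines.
1000 7107 7107 1000
1000 7107 7107 1000
1000 7107 7225 1000
1000 7107 7354 1000
1000 7354 7354 1000
1000 7354 7354 1000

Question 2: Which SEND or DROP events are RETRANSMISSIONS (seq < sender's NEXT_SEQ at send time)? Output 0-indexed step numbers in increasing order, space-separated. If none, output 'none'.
Step 0: SEND seq=7000 -> fresh
Step 2: DROP seq=7107 -> fresh
Step 3: SEND seq=7225 -> fresh
Step 4: SEND seq=7107 -> retransmit
Step 5: SEND seq=7107 -> retransmit

Answer: 4 5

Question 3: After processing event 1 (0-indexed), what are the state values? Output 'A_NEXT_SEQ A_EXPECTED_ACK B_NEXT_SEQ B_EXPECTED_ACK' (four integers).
After event 0: A_seq=1000 A_ack=7107 B_seq=7107 B_ack=1000
After event 1: A_seq=1000 A_ack=7107 B_seq=7107 B_ack=1000

1000 7107 7107 1000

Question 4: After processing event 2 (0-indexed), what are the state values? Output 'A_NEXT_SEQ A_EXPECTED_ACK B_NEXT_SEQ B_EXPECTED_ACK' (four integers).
After event 0: A_seq=1000 A_ack=7107 B_seq=7107 B_ack=1000
After event 1: A_seq=1000 A_ack=7107 B_seq=7107 B_ack=1000
After event 2: A_seq=1000 A_ack=7107 B_seq=7225 B_ack=1000

1000 7107 7225 1000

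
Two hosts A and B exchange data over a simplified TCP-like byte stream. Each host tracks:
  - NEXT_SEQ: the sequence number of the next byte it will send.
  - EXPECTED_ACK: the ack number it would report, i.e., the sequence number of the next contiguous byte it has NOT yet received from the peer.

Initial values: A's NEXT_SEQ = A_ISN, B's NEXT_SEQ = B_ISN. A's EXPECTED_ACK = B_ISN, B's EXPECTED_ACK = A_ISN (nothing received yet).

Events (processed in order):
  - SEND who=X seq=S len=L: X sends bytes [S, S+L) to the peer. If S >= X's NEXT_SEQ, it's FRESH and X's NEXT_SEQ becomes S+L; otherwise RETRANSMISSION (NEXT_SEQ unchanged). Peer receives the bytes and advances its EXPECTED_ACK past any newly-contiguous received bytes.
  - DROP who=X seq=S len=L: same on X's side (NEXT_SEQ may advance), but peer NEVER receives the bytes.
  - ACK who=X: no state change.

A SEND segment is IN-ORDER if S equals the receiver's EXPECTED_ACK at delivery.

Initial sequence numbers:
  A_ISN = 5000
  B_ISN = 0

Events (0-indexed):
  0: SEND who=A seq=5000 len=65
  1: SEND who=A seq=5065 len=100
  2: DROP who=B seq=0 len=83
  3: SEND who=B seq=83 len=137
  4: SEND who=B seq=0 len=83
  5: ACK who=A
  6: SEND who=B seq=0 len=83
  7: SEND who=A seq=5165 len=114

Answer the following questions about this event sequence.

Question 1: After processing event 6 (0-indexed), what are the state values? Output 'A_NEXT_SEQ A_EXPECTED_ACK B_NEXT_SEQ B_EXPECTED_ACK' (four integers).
After event 0: A_seq=5065 A_ack=0 B_seq=0 B_ack=5065
After event 1: A_seq=5165 A_ack=0 B_seq=0 B_ack=5165
After event 2: A_seq=5165 A_ack=0 B_seq=83 B_ack=5165
After event 3: A_seq=5165 A_ack=0 B_seq=220 B_ack=5165
After event 4: A_seq=5165 A_ack=220 B_seq=220 B_ack=5165
After event 5: A_seq=5165 A_ack=220 B_seq=220 B_ack=5165
After event 6: A_seq=5165 A_ack=220 B_seq=220 B_ack=5165

5165 220 220 5165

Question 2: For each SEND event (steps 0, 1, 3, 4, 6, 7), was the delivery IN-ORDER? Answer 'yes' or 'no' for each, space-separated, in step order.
Answer: yes yes no yes no yes

Derivation:
Step 0: SEND seq=5000 -> in-order
Step 1: SEND seq=5065 -> in-order
Step 3: SEND seq=83 -> out-of-order
Step 4: SEND seq=0 -> in-order
Step 6: SEND seq=0 -> out-of-order
Step 7: SEND seq=5165 -> in-order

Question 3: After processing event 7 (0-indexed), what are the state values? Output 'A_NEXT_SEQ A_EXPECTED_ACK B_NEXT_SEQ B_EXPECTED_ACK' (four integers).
After event 0: A_seq=5065 A_ack=0 B_seq=0 B_ack=5065
After event 1: A_seq=5165 A_ack=0 B_seq=0 B_ack=5165
After event 2: A_seq=5165 A_ack=0 B_seq=83 B_ack=5165
After event 3: A_seq=5165 A_ack=0 B_seq=220 B_ack=5165
After event 4: A_seq=5165 A_ack=220 B_seq=220 B_ack=5165
After event 5: A_seq=5165 A_ack=220 B_seq=220 B_ack=5165
After event 6: A_seq=5165 A_ack=220 B_seq=220 B_ack=5165
After event 7: A_seq=5279 A_ack=220 B_seq=220 B_ack=5279

5279 220 220 5279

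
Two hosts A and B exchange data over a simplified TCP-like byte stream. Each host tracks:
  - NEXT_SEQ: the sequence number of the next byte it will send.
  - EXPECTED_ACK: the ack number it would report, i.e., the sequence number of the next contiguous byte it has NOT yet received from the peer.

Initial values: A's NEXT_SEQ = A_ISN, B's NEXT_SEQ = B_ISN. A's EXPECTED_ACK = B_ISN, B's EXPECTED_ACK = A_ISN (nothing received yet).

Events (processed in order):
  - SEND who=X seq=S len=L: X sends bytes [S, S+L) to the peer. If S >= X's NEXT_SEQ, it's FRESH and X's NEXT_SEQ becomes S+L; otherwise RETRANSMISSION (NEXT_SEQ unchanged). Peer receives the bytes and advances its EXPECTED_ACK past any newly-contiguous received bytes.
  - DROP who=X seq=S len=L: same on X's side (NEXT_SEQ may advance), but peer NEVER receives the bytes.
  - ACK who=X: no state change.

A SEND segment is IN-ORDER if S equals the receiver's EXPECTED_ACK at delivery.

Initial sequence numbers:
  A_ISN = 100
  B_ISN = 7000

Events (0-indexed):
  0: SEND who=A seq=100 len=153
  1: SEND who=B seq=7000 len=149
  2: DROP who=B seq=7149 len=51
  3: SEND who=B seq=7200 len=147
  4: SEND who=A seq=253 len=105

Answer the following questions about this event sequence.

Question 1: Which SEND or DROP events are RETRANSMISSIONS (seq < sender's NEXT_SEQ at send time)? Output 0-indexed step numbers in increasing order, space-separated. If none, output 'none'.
Answer: none

Derivation:
Step 0: SEND seq=100 -> fresh
Step 1: SEND seq=7000 -> fresh
Step 2: DROP seq=7149 -> fresh
Step 3: SEND seq=7200 -> fresh
Step 4: SEND seq=253 -> fresh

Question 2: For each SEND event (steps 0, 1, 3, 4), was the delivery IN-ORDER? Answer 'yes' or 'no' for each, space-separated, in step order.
Step 0: SEND seq=100 -> in-order
Step 1: SEND seq=7000 -> in-order
Step 3: SEND seq=7200 -> out-of-order
Step 4: SEND seq=253 -> in-order

Answer: yes yes no yes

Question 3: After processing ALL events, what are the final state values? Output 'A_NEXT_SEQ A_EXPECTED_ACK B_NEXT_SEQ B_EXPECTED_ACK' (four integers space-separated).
Answer: 358 7149 7347 358

Derivation:
After event 0: A_seq=253 A_ack=7000 B_seq=7000 B_ack=253
After event 1: A_seq=253 A_ack=7149 B_seq=7149 B_ack=253
After event 2: A_seq=253 A_ack=7149 B_seq=7200 B_ack=253
After event 3: A_seq=253 A_ack=7149 B_seq=7347 B_ack=253
After event 4: A_seq=358 A_ack=7149 B_seq=7347 B_ack=358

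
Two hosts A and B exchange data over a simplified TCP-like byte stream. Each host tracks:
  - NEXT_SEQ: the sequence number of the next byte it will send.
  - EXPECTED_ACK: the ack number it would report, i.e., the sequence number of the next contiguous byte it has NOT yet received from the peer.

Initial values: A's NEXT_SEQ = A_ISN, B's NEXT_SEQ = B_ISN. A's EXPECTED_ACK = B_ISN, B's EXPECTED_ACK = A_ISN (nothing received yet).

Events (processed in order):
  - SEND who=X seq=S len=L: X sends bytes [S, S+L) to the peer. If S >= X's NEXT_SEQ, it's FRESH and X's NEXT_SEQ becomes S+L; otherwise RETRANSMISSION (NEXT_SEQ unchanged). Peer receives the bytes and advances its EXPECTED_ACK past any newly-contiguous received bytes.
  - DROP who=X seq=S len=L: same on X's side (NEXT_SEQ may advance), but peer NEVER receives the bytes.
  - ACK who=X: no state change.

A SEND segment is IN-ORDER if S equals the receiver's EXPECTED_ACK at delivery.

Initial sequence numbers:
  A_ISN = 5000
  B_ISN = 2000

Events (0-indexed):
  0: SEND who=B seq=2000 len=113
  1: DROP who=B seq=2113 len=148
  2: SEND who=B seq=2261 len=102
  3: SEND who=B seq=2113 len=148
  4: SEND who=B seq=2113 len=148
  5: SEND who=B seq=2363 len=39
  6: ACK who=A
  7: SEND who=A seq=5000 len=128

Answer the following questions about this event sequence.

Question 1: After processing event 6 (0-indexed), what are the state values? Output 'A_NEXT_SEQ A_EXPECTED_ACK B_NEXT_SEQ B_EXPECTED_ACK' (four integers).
After event 0: A_seq=5000 A_ack=2113 B_seq=2113 B_ack=5000
After event 1: A_seq=5000 A_ack=2113 B_seq=2261 B_ack=5000
After event 2: A_seq=5000 A_ack=2113 B_seq=2363 B_ack=5000
After event 3: A_seq=5000 A_ack=2363 B_seq=2363 B_ack=5000
After event 4: A_seq=5000 A_ack=2363 B_seq=2363 B_ack=5000
After event 5: A_seq=5000 A_ack=2402 B_seq=2402 B_ack=5000
After event 6: A_seq=5000 A_ack=2402 B_seq=2402 B_ack=5000

5000 2402 2402 5000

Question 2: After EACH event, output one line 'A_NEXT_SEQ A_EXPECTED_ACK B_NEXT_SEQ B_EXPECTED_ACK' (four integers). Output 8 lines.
5000 2113 2113 5000
5000 2113 2261 5000
5000 2113 2363 5000
5000 2363 2363 5000
5000 2363 2363 5000
5000 2402 2402 5000
5000 2402 2402 5000
5128 2402 2402 5128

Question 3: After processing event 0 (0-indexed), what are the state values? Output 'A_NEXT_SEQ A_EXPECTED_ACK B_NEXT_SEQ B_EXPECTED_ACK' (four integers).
After event 0: A_seq=5000 A_ack=2113 B_seq=2113 B_ack=5000

5000 2113 2113 5000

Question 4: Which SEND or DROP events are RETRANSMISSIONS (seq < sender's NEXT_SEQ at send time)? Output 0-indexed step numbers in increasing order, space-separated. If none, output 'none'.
Answer: 3 4

Derivation:
Step 0: SEND seq=2000 -> fresh
Step 1: DROP seq=2113 -> fresh
Step 2: SEND seq=2261 -> fresh
Step 3: SEND seq=2113 -> retransmit
Step 4: SEND seq=2113 -> retransmit
Step 5: SEND seq=2363 -> fresh
Step 7: SEND seq=5000 -> fresh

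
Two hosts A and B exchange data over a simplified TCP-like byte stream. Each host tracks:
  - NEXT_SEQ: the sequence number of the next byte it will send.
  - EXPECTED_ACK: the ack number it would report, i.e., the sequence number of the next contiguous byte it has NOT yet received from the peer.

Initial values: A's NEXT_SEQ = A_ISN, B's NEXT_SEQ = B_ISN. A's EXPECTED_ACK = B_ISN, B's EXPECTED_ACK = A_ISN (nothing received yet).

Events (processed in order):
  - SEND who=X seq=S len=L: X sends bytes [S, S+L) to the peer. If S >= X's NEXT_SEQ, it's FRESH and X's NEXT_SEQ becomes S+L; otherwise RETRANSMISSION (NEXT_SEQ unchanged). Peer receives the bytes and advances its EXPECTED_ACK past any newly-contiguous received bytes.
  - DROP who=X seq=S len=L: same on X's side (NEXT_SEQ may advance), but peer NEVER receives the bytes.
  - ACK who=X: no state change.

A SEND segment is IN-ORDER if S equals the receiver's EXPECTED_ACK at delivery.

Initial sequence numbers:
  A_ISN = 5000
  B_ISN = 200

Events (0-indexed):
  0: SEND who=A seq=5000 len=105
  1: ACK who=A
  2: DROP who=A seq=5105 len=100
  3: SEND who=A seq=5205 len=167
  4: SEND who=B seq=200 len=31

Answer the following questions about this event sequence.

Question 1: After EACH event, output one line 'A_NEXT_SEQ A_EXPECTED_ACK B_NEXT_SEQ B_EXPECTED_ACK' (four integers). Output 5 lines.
5105 200 200 5105
5105 200 200 5105
5205 200 200 5105
5372 200 200 5105
5372 231 231 5105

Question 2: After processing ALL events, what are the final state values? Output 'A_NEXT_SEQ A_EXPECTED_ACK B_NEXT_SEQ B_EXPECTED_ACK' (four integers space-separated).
After event 0: A_seq=5105 A_ack=200 B_seq=200 B_ack=5105
After event 1: A_seq=5105 A_ack=200 B_seq=200 B_ack=5105
After event 2: A_seq=5205 A_ack=200 B_seq=200 B_ack=5105
After event 3: A_seq=5372 A_ack=200 B_seq=200 B_ack=5105
After event 4: A_seq=5372 A_ack=231 B_seq=231 B_ack=5105

Answer: 5372 231 231 5105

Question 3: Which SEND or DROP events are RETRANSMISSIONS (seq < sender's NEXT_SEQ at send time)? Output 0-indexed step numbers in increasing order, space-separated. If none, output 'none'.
Answer: none

Derivation:
Step 0: SEND seq=5000 -> fresh
Step 2: DROP seq=5105 -> fresh
Step 3: SEND seq=5205 -> fresh
Step 4: SEND seq=200 -> fresh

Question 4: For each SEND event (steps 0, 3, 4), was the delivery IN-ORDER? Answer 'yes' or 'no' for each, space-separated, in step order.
Answer: yes no yes

Derivation:
Step 0: SEND seq=5000 -> in-order
Step 3: SEND seq=5205 -> out-of-order
Step 4: SEND seq=200 -> in-order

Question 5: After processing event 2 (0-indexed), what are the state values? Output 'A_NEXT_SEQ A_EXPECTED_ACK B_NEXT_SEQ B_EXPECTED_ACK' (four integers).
After event 0: A_seq=5105 A_ack=200 B_seq=200 B_ack=5105
After event 1: A_seq=5105 A_ack=200 B_seq=200 B_ack=5105
After event 2: A_seq=5205 A_ack=200 B_seq=200 B_ack=5105

5205 200 200 5105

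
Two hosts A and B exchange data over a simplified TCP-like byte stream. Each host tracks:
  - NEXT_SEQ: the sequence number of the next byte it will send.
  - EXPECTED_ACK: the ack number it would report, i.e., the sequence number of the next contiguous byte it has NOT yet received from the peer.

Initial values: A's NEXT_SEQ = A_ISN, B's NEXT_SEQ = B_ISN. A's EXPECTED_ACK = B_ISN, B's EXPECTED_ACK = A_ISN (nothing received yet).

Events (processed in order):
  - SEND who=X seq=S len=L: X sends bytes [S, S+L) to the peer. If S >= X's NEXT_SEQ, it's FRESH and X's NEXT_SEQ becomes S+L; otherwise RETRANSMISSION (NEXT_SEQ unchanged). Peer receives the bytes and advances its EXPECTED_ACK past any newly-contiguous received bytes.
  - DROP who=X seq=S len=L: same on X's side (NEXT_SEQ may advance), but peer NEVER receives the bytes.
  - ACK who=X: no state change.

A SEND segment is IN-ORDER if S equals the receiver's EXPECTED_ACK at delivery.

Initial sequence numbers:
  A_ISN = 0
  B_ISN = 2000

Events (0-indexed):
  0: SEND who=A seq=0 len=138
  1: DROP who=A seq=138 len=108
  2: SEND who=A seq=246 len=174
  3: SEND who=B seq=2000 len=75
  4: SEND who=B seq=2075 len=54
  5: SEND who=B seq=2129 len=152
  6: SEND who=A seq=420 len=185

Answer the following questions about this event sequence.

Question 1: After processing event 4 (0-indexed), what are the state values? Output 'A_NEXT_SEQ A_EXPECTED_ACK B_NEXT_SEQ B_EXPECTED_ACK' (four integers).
After event 0: A_seq=138 A_ack=2000 B_seq=2000 B_ack=138
After event 1: A_seq=246 A_ack=2000 B_seq=2000 B_ack=138
After event 2: A_seq=420 A_ack=2000 B_seq=2000 B_ack=138
After event 3: A_seq=420 A_ack=2075 B_seq=2075 B_ack=138
After event 4: A_seq=420 A_ack=2129 B_seq=2129 B_ack=138

420 2129 2129 138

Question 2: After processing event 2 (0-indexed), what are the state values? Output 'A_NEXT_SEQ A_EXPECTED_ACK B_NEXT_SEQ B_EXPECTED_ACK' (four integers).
After event 0: A_seq=138 A_ack=2000 B_seq=2000 B_ack=138
After event 1: A_seq=246 A_ack=2000 B_seq=2000 B_ack=138
After event 2: A_seq=420 A_ack=2000 B_seq=2000 B_ack=138

420 2000 2000 138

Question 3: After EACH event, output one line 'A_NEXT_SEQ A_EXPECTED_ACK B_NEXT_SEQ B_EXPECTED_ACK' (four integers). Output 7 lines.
138 2000 2000 138
246 2000 2000 138
420 2000 2000 138
420 2075 2075 138
420 2129 2129 138
420 2281 2281 138
605 2281 2281 138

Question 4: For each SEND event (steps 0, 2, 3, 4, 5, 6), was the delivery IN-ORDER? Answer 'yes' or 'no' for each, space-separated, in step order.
Answer: yes no yes yes yes no

Derivation:
Step 0: SEND seq=0 -> in-order
Step 2: SEND seq=246 -> out-of-order
Step 3: SEND seq=2000 -> in-order
Step 4: SEND seq=2075 -> in-order
Step 5: SEND seq=2129 -> in-order
Step 6: SEND seq=420 -> out-of-order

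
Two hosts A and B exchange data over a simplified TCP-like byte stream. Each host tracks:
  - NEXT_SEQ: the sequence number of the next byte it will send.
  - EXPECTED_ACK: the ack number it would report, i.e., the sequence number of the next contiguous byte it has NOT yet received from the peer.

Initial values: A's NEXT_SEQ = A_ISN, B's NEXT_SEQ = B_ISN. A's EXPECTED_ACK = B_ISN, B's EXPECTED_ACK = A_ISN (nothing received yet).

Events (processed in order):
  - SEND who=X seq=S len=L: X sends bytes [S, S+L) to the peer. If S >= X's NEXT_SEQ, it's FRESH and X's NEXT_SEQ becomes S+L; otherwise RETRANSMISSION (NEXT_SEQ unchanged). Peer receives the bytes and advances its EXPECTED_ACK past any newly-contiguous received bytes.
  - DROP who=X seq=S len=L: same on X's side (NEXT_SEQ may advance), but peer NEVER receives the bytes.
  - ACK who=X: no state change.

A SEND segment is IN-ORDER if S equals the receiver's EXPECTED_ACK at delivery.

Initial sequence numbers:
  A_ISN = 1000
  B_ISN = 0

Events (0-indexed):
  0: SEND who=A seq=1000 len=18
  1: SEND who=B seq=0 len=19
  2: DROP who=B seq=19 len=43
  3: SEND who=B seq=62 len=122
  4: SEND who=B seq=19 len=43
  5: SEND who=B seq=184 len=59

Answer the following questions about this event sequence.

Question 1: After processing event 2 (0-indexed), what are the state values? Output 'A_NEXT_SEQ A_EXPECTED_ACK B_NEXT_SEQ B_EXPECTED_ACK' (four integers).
After event 0: A_seq=1018 A_ack=0 B_seq=0 B_ack=1018
After event 1: A_seq=1018 A_ack=19 B_seq=19 B_ack=1018
After event 2: A_seq=1018 A_ack=19 B_seq=62 B_ack=1018

1018 19 62 1018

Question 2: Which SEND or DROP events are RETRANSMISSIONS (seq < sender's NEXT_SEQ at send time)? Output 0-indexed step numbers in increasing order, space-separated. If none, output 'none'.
Answer: 4

Derivation:
Step 0: SEND seq=1000 -> fresh
Step 1: SEND seq=0 -> fresh
Step 2: DROP seq=19 -> fresh
Step 3: SEND seq=62 -> fresh
Step 4: SEND seq=19 -> retransmit
Step 5: SEND seq=184 -> fresh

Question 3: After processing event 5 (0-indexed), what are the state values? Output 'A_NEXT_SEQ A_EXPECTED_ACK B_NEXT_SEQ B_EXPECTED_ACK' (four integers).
After event 0: A_seq=1018 A_ack=0 B_seq=0 B_ack=1018
After event 1: A_seq=1018 A_ack=19 B_seq=19 B_ack=1018
After event 2: A_seq=1018 A_ack=19 B_seq=62 B_ack=1018
After event 3: A_seq=1018 A_ack=19 B_seq=184 B_ack=1018
After event 4: A_seq=1018 A_ack=184 B_seq=184 B_ack=1018
After event 5: A_seq=1018 A_ack=243 B_seq=243 B_ack=1018

1018 243 243 1018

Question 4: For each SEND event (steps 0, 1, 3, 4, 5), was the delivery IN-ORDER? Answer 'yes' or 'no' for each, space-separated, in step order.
Step 0: SEND seq=1000 -> in-order
Step 1: SEND seq=0 -> in-order
Step 3: SEND seq=62 -> out-of-order
Step 4: SEND seq=19 -> in-order
Step 5: SEND seq=184 -> in-order

Answer: yes yes no yes yes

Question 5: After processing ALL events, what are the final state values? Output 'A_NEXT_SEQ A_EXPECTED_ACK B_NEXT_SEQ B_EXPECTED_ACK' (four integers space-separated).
Answer: 1018 243 243 1018

Derivation:
After event 0: A_seq=1018 A_ack=0 B_seq=0 B_ack=1018
After event 1: A_seq=1018 A_ack=19 B_seq=19 B_ack=1018
After event 2: A_seq=1018 A_ack=19 B_seq=62 B_ack=1018
After event 3: A_seq=1018 A_ack=19 B_seq=184 B_ack=1018
After event 4: A_seq=1018 A_ack=184 B_seq=184 B_ack=1018
After event 5: A_seq=1018 A_ack=243 B_seq=243 B_ack=1018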